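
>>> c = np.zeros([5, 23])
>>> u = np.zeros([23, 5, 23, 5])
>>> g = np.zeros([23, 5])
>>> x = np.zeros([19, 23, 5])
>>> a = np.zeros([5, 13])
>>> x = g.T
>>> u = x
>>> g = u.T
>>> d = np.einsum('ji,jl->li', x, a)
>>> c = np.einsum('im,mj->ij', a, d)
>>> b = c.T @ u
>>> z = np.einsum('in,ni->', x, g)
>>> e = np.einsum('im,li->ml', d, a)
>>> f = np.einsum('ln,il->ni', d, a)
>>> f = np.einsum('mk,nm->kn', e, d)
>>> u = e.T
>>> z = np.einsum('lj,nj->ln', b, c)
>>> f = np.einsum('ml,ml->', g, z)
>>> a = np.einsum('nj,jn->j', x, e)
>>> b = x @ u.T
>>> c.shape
(5, 23)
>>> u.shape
(5, 23)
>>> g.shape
(23, 5)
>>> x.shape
(5, 23)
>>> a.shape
(23,)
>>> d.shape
(13, 23)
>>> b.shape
(5, 5)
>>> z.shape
(23, 5)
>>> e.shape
(23, 5)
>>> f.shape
()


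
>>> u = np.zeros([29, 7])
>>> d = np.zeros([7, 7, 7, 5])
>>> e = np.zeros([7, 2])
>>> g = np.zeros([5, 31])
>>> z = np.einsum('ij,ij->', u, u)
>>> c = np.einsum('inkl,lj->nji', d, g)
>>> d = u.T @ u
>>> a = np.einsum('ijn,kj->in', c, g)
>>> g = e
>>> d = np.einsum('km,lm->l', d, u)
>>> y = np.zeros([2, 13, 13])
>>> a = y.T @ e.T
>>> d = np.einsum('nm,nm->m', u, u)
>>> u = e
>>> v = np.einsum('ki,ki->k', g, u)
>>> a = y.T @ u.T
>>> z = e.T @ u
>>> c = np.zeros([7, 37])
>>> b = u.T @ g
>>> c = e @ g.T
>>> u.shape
(7, 2)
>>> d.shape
(7,)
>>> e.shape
(7, 2)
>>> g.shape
(7, 2)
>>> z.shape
(2, 2)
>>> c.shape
(7, 7)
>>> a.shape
(13, 13, 7)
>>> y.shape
(2, 13, 13)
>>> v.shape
(7,)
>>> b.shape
(2, 2)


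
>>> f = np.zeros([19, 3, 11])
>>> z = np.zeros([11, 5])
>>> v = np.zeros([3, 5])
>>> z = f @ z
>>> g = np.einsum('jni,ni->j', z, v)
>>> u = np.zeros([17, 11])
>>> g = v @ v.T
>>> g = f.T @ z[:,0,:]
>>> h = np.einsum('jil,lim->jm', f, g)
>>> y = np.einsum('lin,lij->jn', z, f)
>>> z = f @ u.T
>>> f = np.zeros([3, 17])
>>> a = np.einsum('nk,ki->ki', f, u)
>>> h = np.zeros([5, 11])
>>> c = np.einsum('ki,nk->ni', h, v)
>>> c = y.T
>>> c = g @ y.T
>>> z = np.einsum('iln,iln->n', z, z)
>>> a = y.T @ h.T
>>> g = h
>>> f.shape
(3, 17)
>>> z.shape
(17,)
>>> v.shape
(3, 5)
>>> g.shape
(5, 11)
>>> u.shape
(17, 11)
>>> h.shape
(5, 11)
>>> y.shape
(11, 5)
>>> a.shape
(5, 5)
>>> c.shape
(11, 3, 11)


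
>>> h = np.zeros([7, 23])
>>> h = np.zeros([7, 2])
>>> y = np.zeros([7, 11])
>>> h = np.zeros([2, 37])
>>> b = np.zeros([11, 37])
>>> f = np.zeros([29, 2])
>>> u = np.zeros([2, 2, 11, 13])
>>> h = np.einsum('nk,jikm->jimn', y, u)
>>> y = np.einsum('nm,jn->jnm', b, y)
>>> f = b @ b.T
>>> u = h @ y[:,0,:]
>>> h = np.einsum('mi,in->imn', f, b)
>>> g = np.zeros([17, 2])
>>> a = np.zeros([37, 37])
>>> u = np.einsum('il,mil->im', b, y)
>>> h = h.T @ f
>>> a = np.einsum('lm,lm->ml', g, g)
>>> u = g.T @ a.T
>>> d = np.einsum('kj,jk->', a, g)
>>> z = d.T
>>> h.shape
(37, 11, 11)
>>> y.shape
(7, 11, 37)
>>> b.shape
(11, 37)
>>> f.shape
(11, 11)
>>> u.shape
(2, 2)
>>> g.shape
(17, 2)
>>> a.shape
(2, 17)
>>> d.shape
()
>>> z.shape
()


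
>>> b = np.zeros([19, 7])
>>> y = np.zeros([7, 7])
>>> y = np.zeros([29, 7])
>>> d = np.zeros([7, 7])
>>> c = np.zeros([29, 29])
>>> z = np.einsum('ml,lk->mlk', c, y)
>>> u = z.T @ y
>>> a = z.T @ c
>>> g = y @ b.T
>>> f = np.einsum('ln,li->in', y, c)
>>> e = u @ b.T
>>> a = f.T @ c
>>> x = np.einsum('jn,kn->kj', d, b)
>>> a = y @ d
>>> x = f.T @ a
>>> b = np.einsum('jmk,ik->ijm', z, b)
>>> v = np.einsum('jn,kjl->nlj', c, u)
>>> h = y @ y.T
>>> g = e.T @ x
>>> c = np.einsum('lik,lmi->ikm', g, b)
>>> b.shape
(19, 29, 29)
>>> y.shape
(29, 7)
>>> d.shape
(7, 7)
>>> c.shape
(29, 7, 29)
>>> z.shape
(29, 29, 7)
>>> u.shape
(7, 29, 7)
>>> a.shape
(29, 7)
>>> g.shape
(19, 29, 7)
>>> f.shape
(29, 7)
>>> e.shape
(7, 29, 19)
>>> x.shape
(7, 7)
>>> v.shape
(29, 7, 29)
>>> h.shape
(29, 29)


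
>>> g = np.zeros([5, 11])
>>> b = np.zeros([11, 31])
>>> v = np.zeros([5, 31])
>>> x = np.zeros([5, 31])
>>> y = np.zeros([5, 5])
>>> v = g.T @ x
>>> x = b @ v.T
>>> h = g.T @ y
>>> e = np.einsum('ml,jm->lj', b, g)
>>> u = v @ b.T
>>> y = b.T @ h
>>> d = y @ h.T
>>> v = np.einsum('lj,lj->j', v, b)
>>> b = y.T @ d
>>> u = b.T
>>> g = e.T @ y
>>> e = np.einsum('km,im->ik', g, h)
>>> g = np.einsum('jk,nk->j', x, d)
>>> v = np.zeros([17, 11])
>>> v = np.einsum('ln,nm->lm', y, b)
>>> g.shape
(11,)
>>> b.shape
(5, 11)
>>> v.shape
(31, 11)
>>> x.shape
(11, 11)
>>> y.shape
(31, 5)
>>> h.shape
(11, 5)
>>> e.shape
(11, 5)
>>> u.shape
(11, 5)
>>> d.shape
(31, 11)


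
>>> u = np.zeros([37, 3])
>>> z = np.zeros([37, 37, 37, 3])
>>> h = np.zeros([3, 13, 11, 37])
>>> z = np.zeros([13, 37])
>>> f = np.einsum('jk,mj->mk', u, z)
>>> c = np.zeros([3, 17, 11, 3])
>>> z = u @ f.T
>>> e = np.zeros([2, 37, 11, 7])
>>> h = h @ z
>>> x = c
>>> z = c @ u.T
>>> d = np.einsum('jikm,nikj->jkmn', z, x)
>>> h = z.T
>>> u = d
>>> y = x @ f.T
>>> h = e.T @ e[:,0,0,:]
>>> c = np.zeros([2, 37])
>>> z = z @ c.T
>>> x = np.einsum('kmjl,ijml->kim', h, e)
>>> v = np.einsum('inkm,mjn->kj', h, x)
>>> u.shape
(3, 11, 37, 3)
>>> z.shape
(3, 17, 11, 2)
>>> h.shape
(7, 11, 37, 7)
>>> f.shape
(13, 3)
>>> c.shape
(2, 37)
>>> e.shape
(2, 37, 11, 7)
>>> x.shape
(7, 2, 11)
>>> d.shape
(3, 11, 37, 3)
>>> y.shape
(3, 17, 11, 13)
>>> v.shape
(37, 2)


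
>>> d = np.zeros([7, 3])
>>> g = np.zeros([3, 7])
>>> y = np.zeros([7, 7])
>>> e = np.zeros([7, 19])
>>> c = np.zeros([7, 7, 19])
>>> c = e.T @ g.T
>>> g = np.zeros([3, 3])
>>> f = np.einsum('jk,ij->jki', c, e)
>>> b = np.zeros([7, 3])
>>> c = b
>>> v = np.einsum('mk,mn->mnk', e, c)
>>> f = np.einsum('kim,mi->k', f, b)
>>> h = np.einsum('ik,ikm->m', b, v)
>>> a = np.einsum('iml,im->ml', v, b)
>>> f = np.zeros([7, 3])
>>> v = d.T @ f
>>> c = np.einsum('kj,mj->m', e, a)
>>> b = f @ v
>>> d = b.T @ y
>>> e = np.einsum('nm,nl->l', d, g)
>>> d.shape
(3, 7)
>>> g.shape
(3, 3)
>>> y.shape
(7, 7)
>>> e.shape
(3,)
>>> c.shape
(3,)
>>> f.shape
(7, 3)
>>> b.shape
(7, 3)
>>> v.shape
(3, 3)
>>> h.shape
(19,)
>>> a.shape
(3, 19)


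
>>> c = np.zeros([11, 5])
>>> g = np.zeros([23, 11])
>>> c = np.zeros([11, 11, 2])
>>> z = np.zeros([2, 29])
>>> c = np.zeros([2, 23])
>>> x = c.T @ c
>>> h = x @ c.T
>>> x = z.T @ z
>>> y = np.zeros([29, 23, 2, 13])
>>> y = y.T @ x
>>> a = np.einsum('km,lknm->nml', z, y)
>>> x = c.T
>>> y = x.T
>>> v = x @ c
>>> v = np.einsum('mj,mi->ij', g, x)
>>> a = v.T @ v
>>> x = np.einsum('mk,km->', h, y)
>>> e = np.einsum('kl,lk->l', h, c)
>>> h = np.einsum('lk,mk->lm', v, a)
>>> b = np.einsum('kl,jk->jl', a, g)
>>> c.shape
(2, 23)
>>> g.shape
(23, 11)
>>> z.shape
(2, 29)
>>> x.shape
()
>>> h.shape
(2, 11)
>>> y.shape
(2, 23)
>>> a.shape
(11, 11)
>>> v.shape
(2, 11)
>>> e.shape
(2,)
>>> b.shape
(23, 11)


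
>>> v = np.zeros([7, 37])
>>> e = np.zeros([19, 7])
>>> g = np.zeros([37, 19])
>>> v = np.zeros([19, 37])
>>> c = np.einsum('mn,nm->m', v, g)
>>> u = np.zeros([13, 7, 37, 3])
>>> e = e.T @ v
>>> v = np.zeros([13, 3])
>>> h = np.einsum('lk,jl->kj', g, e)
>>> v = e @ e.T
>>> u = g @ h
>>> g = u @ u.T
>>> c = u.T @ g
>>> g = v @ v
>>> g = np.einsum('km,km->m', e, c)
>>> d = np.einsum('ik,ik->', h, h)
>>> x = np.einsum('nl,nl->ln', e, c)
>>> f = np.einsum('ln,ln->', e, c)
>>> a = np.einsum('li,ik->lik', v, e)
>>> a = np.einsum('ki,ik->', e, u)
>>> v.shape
(7, 7)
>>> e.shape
(7, 37)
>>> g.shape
(37,)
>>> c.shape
(7, 37)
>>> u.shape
(37, 7)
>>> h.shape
(19, 7)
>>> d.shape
()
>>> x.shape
(37, 7)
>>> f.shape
()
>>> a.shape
()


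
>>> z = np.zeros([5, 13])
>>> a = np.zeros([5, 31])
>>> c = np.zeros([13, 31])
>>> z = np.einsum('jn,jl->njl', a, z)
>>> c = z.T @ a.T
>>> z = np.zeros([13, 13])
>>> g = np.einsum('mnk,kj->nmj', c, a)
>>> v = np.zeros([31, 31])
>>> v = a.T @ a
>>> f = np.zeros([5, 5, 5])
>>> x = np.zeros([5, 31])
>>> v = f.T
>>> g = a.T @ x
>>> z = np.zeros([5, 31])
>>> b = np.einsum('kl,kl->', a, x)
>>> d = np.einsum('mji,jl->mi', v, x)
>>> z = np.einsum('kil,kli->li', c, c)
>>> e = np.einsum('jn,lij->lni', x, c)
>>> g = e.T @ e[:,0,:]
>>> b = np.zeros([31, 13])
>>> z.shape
(5, 5)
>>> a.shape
(5, 31)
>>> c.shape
(13, 5, 5)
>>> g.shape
(5, 31, 5)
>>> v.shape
(5, 5, 5)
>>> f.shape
(5, 5, 5)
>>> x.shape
(5, 31)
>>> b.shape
(31, 13)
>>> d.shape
(5, 5)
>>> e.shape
(13, 31, 5)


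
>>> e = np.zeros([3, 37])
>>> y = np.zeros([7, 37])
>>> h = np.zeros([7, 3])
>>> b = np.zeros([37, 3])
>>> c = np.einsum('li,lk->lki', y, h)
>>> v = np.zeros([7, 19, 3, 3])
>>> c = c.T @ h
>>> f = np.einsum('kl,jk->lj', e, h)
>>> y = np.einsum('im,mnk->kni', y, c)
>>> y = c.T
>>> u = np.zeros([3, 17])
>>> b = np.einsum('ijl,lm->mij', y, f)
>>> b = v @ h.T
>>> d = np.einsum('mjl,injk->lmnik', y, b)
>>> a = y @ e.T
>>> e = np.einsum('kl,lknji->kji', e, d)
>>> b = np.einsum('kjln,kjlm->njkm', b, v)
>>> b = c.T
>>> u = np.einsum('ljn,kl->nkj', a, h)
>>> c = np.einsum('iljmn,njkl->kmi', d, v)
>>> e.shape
(3, 7, 7)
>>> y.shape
(3, 3, 37)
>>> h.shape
(7, 3)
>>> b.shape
(3, 3, 37)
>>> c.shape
(3, 7, 37)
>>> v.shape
(7, 19, 3, 3)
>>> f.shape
(37, 7)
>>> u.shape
(3, 7, 3)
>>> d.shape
(37, 3, 19, 7, 7)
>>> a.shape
(3, 3, 3)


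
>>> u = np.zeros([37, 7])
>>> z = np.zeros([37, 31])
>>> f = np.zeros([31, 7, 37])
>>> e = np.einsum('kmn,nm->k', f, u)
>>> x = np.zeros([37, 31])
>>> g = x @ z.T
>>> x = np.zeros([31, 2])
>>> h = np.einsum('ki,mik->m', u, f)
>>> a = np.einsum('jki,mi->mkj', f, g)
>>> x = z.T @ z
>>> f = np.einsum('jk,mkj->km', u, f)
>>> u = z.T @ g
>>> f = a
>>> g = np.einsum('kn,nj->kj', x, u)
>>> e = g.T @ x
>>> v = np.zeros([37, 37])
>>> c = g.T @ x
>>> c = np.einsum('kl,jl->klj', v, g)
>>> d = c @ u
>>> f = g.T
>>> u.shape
(31, 37)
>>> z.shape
(37, 31)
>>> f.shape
(37, 31)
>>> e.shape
(37, 31)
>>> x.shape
(31, 31)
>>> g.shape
(31, 37)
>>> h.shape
(31,)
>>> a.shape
(37, 7, 31)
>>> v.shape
(37, 37)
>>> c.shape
(37, 37, 31)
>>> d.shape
(37, 37, 37)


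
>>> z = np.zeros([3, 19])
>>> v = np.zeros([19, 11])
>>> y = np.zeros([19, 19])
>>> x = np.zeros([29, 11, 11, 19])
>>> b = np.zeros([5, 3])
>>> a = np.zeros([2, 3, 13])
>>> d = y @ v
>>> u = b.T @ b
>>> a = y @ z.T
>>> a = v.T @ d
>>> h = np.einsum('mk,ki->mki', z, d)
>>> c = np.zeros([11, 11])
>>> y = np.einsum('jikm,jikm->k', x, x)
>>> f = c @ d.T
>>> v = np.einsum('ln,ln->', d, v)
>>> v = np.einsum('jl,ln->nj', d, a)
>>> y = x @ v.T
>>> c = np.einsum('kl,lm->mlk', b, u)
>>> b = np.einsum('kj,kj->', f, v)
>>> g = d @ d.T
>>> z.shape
(3, 19)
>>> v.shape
(11, 19)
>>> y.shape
(29, 11, 11, 11)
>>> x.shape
(29, 11, 11, 19)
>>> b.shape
()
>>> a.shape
(11, 11)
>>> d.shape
(19, 11)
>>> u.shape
(3, 3)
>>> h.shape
(3, 19, 11)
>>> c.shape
(3, 3, 5)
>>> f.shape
(11, 19)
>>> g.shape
(19, 19)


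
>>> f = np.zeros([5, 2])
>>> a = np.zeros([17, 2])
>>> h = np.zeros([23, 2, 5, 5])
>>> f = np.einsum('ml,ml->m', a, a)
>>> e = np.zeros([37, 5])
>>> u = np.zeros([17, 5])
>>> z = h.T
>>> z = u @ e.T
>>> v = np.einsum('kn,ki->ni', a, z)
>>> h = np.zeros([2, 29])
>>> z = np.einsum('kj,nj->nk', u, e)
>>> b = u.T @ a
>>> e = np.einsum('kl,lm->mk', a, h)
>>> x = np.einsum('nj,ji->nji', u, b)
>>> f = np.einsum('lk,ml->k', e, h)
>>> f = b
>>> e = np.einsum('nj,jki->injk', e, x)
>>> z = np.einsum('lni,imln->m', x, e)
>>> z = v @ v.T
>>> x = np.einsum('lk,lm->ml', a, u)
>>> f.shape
(5, 2)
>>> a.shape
(17, 2)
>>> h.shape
(2, 29)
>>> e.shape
(2, 29, 17, 5)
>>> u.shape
(17, 5)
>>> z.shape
(2, 2)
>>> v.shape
(2, 37)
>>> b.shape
(5, 2)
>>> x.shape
(5, 17)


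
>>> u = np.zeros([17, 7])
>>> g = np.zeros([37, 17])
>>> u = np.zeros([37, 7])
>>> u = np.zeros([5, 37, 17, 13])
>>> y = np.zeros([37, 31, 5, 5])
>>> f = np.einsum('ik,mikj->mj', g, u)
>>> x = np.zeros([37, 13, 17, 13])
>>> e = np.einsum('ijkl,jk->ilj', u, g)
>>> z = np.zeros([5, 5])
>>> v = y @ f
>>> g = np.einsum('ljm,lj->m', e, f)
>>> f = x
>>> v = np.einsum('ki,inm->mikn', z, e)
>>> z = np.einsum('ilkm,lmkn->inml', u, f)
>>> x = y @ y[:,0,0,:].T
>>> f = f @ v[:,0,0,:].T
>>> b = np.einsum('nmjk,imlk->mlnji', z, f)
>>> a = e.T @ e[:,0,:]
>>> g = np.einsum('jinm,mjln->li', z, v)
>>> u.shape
(5, 37, 17, 13)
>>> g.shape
(5, 13)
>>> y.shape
(37, 31, 5, 5)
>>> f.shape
(37, 13, 17, 37)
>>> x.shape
(37, 31, 5, 37)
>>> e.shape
(5, 13, 37)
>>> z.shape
(5, 13, 13, 37)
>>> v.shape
(37, 5, 5, 13)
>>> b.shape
(13, 17, 5, 13, 37)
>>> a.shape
(37, 13, 37)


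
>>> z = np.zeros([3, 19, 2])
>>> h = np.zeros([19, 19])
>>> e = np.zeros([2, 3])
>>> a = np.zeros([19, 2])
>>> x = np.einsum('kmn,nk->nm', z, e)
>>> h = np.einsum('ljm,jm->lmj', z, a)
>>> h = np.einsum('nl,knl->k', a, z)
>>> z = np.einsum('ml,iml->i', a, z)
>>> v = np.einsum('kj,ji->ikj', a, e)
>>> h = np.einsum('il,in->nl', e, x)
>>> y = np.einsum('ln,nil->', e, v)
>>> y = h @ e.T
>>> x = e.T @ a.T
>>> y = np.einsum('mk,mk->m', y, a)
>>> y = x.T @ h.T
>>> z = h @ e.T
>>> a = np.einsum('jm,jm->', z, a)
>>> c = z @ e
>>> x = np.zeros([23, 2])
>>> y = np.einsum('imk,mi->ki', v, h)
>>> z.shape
(19, 2)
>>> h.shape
(19, 3)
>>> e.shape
(2, 3)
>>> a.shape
()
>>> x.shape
(23, 2)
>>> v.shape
(3, 19, 2)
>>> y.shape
(2, 3)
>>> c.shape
(19, 3)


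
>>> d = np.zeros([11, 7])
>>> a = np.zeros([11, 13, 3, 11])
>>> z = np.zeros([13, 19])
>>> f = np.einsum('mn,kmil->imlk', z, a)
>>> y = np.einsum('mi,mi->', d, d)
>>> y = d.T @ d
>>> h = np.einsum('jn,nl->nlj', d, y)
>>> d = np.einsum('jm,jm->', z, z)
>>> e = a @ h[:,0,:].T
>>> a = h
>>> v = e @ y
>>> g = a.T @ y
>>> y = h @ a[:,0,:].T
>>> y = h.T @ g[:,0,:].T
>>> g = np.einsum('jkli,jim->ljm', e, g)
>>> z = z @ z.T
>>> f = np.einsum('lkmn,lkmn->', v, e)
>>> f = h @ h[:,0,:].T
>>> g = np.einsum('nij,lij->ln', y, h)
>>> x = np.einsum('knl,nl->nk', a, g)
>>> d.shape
()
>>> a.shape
(7, 7, 11)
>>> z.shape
(13, 13)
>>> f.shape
(7, 7, 7)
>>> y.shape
(11, 7, 11)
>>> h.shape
(7, 7, 11)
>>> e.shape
(11, 13, 3, 7)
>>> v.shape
(11, 13, 3, 7)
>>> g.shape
(7, 11)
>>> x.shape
(7, 7)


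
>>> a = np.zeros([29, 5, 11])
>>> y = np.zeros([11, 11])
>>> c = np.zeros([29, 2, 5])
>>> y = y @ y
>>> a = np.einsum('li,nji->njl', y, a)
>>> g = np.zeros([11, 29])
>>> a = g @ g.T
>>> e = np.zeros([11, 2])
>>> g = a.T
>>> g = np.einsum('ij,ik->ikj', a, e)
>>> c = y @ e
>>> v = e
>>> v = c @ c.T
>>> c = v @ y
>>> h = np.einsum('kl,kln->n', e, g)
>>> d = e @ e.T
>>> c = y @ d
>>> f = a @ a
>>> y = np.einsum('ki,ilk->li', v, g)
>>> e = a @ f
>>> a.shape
(11, 11)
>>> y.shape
(2, 11)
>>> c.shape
(11, 11)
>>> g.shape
(11, 2, 11)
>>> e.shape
(11, 11)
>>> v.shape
(11, 11)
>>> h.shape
(11,)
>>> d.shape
(11, 11)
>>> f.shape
(11, 11)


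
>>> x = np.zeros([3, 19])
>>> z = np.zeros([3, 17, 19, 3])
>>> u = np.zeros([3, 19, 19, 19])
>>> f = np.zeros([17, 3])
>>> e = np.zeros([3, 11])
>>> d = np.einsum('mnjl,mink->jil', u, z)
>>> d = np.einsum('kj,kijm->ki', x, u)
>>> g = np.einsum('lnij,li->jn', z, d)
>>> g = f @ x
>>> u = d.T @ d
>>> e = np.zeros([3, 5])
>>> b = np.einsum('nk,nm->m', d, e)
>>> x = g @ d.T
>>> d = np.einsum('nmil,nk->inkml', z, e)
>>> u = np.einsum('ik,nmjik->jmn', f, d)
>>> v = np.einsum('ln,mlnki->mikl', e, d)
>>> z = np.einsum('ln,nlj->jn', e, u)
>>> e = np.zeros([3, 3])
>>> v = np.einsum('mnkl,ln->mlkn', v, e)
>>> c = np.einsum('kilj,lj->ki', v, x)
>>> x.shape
(17, 3)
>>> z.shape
(19, 5)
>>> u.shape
(5, 3, 19)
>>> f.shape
(17, 3)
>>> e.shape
(3, 3)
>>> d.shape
(19, 3, 5, 17, 3)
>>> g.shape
(17, 19)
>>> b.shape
(5,)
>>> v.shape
(19, 3, 17, 3)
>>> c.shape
(19, 3)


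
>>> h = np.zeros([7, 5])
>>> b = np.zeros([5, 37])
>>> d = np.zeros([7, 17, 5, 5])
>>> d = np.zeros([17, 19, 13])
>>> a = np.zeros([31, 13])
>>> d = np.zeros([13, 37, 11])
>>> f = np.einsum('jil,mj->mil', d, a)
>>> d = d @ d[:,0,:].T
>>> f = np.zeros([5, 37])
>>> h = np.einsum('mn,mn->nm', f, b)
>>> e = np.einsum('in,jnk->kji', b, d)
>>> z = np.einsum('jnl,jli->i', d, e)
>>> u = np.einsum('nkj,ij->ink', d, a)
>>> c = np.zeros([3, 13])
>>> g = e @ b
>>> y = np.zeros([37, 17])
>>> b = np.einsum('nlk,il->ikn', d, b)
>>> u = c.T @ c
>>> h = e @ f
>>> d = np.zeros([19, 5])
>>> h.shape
(13, 13, 37)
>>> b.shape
(5, 13, 13)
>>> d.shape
(19, 5)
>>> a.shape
(31, 13)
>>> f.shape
(5, 37)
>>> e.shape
(13, 13, 5)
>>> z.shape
(5,)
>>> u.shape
(13, 13)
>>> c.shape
(3, 13)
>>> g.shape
(13, 13, 37)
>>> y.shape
(37, 17)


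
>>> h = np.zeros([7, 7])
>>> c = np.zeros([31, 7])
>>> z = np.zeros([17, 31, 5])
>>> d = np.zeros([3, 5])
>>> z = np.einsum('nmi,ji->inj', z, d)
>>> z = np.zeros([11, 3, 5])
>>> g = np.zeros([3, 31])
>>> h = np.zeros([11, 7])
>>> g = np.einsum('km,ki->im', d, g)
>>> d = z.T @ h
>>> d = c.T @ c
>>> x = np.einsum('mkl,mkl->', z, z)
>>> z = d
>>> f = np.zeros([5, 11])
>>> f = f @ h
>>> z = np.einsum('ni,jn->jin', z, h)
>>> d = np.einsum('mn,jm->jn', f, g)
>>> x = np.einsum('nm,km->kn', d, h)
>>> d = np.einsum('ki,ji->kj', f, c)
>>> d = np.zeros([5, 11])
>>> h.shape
(11, 7)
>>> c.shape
(31, 7)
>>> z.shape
(11, 7, 7)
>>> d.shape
(5, 11)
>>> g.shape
(31, 5)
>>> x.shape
(11, 31)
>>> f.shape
(5, 7)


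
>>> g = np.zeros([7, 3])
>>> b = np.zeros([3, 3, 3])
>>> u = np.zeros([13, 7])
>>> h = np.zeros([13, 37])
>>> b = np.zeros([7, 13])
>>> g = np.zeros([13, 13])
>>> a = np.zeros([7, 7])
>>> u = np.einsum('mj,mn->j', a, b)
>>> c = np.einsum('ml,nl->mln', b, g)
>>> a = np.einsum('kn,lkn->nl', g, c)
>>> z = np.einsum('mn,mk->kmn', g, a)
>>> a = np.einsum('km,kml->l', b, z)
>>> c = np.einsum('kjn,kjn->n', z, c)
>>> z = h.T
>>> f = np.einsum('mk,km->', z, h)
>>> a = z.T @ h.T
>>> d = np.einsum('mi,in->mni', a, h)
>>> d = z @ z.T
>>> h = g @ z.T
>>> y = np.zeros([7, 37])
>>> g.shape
(13, 13)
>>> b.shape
(7, 13)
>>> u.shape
(7,)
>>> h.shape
(13, 37)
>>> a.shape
(13, 13)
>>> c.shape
(13,)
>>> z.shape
(37, 13)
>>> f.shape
()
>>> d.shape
(37, 37)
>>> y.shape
(7, 37)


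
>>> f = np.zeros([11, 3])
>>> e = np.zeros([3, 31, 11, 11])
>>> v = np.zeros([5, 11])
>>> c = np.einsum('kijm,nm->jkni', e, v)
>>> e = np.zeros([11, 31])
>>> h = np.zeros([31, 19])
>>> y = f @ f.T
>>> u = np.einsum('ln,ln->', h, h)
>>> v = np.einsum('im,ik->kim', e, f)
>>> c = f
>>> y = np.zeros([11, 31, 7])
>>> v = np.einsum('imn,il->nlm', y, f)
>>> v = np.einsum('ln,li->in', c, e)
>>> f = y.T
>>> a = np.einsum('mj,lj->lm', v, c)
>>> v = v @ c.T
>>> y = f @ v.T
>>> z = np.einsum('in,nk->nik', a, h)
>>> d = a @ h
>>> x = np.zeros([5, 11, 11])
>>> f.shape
(7, 31, 11)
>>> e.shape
(11, 31)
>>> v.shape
(31, 11)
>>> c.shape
(11, 3)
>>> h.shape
(31, 19)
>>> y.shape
(7, 31, 31)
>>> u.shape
()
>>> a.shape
(11, 31)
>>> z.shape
(31, 11, 19)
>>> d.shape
(11, 19)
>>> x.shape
(5, 11, 11)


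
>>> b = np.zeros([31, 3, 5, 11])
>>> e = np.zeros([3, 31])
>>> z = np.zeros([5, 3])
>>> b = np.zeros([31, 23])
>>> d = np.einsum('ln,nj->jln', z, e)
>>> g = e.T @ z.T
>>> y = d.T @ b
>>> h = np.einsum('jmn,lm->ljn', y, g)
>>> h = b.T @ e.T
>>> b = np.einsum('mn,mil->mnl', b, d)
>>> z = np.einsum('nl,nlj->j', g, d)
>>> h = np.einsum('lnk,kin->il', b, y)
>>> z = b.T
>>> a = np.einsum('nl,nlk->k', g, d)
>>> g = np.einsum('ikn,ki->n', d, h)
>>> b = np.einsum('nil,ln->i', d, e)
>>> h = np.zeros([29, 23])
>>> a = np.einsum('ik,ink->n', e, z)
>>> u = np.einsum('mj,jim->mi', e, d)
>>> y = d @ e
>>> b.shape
(5,)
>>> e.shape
(3, 31)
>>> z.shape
(3, 23, 31)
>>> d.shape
(31, 5, 3)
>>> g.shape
(3,)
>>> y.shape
(31, 5, 31)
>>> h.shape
(29, 23)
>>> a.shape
(23,)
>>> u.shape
(3, 5)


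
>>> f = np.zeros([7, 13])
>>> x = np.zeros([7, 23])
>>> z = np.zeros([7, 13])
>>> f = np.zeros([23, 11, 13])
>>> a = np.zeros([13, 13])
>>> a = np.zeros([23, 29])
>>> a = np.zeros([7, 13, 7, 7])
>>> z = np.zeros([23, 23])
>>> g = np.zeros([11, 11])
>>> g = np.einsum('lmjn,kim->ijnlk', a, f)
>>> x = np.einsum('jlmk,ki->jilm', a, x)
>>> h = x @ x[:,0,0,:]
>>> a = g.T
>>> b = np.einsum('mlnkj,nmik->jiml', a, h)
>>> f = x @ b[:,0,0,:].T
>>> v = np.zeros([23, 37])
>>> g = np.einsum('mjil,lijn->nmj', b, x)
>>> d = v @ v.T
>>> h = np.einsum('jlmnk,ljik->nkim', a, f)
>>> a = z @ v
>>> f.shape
(7, 23, 13, 11)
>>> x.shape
(7, 23, 13, 7)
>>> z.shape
(23, 23)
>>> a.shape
(23, 37)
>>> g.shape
(7, 11, 13)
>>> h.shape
(7, 11, 13, 7)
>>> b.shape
(11, 13, 23, 7)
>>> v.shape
(23, 37)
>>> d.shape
(23, 23)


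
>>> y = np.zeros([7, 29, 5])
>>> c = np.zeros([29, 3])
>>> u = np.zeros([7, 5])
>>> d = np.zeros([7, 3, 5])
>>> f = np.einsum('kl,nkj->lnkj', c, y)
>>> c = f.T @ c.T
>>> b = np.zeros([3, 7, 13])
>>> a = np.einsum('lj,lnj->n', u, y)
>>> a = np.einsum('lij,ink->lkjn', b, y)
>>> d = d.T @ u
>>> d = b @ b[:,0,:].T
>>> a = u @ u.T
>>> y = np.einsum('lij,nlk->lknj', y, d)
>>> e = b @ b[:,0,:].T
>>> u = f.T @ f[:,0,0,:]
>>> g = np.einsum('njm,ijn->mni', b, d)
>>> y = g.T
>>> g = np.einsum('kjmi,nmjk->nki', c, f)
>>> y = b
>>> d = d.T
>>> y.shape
(3, 7, 13)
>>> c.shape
(5, 29, 7, 29)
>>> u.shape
(5, 29, 7, 5)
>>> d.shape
(3, 7, 3)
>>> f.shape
(3, 7, 29, 5)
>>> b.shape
(3, 7, 13)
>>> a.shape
(7, 7)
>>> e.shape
(3, 7, 3)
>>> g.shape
(3, 5, 29)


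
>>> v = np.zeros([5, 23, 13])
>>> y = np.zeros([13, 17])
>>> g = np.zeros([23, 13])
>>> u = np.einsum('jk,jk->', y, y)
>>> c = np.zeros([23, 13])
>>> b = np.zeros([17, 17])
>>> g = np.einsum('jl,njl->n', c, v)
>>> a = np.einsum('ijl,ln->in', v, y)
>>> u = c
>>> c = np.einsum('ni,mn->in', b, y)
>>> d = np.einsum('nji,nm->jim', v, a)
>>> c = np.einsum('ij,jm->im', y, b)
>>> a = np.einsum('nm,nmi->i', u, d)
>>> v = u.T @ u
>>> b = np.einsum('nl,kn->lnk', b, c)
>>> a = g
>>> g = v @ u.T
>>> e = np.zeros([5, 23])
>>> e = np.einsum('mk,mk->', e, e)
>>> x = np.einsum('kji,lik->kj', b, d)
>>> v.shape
(13, 13)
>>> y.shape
(13, 17)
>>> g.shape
(13, 23)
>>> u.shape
(23, 13)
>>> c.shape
(13, 17)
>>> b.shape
(17, 17, 13)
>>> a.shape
(5,)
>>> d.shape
(23, 13, 17)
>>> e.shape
()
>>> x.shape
(17, 17)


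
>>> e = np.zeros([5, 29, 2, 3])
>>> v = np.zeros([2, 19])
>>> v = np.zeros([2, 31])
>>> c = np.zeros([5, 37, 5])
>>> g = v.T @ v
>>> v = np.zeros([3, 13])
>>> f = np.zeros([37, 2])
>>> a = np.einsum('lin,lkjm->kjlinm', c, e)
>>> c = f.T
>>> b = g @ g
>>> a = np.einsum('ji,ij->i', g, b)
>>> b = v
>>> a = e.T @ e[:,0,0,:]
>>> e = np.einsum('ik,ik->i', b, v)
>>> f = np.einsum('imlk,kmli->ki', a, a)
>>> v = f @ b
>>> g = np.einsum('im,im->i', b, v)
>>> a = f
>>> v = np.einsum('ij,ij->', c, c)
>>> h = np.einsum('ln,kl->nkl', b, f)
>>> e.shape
(3,)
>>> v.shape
()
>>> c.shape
(2, 37)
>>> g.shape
(3,)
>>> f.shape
(3, 3)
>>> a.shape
(3, 3)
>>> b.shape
(3, 13)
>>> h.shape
(13, 3, 3)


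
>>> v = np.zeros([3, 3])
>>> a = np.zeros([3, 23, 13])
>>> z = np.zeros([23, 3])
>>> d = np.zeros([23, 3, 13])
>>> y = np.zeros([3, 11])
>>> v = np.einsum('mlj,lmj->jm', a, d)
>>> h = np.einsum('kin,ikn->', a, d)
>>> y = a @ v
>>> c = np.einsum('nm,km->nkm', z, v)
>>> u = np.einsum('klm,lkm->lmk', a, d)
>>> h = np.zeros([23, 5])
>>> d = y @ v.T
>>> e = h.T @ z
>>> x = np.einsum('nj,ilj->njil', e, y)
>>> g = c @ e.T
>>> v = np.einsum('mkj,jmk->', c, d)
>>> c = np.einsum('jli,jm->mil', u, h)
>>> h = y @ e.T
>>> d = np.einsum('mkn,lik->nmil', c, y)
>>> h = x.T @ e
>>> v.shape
()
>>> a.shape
(3, 23, 13)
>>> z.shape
(23, 3)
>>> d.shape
(13, 5, 23, 3)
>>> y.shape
(3, 23, 3)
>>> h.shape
(23, 3, 3, 3)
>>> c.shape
(5, 3, 13)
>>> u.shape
(23, 13, 3)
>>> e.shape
(5, 3)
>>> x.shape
(5, 3, 3, 23)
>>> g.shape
(23, 13, 5)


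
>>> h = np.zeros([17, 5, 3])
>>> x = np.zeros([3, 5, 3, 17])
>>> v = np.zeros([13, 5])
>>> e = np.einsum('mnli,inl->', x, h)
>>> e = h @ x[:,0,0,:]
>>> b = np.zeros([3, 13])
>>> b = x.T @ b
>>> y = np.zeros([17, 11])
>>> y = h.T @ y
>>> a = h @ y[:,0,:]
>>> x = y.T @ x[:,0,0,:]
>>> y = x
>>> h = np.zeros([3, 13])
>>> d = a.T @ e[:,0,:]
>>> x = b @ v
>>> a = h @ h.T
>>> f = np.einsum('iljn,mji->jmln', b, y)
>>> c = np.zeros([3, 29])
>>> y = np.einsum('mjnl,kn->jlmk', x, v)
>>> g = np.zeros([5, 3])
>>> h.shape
(3, 13)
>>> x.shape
(17, 3, 5, 5)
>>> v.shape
(13, 5)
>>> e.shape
(17, 5, 17)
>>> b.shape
(17, 3, 5, 13)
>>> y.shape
(3, 5, 17, 13)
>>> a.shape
(3, 3)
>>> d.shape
(11, 5, 17)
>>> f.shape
(5, 11, 3, 13)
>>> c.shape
(3, 29)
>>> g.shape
(5, 3)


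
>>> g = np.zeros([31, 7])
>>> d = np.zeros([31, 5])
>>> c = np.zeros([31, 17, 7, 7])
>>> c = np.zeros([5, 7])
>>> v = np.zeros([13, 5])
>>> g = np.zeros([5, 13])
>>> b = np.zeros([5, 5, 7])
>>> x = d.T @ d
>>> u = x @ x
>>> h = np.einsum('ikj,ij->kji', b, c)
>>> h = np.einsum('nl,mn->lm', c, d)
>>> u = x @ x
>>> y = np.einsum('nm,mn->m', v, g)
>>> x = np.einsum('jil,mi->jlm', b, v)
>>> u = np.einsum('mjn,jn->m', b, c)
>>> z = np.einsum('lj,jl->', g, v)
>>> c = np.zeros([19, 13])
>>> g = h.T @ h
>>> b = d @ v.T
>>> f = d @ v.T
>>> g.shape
(31, 31)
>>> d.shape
(31, 5)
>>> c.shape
(19, 13)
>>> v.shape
(13, 5)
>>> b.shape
(31, 13)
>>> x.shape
(5, 7, 13)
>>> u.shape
(5,)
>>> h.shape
(7, 31)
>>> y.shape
(5,)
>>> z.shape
()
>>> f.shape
(31, 13)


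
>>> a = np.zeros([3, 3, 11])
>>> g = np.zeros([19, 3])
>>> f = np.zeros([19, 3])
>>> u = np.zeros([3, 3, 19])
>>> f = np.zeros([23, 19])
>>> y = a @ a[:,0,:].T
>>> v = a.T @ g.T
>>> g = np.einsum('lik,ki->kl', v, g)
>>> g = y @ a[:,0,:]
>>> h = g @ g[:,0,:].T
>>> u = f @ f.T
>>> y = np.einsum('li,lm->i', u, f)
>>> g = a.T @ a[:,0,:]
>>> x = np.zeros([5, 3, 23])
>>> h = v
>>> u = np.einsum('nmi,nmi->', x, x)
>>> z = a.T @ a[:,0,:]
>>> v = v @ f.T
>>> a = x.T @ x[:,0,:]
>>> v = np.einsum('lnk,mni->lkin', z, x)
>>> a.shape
(23, 3, 23)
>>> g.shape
(11, 3, 11)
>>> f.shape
(23, 19)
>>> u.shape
()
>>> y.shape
(23,)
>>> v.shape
(11, 11, 23, 3)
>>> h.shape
(11, 3, 19)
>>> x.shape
(5, 3, 23)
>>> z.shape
(11, 3, 11)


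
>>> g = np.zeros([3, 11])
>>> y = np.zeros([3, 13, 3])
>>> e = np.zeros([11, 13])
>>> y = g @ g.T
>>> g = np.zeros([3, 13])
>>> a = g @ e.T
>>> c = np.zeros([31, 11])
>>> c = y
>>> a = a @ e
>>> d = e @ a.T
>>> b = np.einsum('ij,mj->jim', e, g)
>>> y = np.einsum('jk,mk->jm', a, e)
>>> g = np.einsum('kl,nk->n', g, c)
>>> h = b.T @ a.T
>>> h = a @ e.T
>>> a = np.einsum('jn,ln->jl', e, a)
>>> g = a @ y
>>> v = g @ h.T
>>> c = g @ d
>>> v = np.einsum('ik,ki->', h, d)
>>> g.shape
(11, 11)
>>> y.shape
(3, 11)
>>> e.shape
(11, 13)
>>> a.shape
(11, 3)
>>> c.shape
(11, 3)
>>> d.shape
(11, 3)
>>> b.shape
(13, 11, 3)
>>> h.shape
(3, 11)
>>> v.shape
()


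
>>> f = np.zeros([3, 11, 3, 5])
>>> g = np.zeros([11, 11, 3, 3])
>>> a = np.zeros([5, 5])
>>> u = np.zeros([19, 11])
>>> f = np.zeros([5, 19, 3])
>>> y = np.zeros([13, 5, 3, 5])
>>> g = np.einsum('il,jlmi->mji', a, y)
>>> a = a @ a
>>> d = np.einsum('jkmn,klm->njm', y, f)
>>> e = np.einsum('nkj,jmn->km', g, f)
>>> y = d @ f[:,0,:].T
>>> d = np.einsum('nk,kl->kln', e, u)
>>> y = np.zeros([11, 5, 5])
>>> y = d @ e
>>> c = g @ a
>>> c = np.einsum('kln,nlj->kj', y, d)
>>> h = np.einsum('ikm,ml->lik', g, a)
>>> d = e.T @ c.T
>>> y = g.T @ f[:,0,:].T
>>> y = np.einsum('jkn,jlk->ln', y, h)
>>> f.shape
(5, 19, 3)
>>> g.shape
(3, 13, 5)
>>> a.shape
(5, 5)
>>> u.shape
(19, 11)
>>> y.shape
(3, 5)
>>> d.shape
(19, 19)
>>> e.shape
(13, 19)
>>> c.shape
(19, 13)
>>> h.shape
(5, 3, 13)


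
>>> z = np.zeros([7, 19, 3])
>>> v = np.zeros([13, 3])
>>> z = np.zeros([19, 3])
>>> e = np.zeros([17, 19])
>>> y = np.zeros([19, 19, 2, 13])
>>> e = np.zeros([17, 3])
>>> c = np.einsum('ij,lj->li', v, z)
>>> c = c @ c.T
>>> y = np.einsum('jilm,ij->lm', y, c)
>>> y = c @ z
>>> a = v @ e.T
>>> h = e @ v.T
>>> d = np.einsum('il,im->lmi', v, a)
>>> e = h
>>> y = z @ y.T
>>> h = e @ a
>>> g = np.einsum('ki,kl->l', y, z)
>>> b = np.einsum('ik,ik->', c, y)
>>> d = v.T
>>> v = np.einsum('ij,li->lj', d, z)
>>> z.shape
(19, 3)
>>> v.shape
(19, 13)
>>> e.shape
(17, 13)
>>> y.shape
(19, 19)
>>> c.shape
(19, 19)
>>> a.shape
(13, 17)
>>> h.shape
(17, 17)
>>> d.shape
(3, 13)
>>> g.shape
(3,)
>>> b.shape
()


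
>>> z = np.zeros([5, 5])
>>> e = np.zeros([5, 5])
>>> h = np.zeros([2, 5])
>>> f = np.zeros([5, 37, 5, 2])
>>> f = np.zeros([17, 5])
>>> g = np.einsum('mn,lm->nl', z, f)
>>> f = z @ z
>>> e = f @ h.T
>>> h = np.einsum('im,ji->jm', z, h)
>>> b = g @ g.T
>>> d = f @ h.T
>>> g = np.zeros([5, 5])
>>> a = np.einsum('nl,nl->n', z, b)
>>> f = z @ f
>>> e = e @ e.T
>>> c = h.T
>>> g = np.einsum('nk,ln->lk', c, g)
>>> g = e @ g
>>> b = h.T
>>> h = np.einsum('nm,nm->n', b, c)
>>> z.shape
(5, 5)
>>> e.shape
(5, 5)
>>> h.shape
(5,)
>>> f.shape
(5, 5)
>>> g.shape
(5, 2)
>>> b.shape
(5, 2)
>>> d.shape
(5, 2)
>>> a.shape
(5,)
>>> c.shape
(5, 2)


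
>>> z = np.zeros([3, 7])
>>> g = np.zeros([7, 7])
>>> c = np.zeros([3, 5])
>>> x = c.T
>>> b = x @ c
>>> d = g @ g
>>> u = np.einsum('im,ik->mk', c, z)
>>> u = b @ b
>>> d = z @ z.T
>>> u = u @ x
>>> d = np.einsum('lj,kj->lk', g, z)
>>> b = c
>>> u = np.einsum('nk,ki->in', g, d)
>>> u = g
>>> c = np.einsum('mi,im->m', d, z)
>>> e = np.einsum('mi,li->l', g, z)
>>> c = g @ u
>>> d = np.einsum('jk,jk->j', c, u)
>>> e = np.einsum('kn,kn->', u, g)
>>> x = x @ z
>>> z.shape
(3, 7)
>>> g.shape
(7, 7)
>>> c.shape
(7, 7)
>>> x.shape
(5, 7)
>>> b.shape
(3, 5)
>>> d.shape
(7,)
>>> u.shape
(7, 7)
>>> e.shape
()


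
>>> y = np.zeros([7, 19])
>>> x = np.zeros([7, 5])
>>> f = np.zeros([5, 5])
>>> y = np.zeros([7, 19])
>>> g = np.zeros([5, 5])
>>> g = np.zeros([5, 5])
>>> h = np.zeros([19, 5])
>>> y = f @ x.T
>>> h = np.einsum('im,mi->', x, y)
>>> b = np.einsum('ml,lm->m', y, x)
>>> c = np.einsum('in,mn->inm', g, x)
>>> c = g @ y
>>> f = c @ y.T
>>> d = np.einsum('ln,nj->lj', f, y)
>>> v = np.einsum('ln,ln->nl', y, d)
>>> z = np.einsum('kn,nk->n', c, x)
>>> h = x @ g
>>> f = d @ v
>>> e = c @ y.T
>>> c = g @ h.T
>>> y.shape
(5, 7)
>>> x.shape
(7, 5)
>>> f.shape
(5, 5)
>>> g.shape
(5, 5)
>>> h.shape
(7, 5)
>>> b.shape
(5,)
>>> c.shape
(5, 7)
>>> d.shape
(5, 7)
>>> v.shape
(7, 5)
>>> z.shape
(7,)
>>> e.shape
(5, 5)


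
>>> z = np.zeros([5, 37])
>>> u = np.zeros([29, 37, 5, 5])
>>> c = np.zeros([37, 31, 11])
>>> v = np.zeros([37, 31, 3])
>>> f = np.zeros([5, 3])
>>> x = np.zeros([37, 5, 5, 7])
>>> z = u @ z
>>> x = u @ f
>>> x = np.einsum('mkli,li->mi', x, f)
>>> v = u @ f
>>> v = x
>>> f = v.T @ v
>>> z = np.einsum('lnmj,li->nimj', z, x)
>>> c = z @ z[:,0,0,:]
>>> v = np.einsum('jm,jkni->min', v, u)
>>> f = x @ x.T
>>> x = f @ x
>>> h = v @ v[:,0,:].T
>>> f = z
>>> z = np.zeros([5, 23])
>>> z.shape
(5, 23)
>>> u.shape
(29, 37, 5, 5)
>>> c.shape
(37, 3, 5, 37)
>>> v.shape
(3, 5, 5)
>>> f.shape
(37, 3, 5, 37)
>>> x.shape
(29, 3)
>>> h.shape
(3, 5, 3)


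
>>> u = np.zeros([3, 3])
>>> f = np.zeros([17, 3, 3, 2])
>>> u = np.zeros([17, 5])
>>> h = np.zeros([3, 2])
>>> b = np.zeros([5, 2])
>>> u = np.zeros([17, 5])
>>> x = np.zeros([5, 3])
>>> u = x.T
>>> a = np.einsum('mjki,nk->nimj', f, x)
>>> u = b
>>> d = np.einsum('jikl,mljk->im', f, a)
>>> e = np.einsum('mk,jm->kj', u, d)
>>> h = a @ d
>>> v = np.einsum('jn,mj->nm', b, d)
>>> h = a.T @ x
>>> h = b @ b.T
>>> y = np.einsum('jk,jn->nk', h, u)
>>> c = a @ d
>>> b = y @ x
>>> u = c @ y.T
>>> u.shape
(5, 2, 17, 2)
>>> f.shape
(17, 3, 3, 2)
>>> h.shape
(5, 5)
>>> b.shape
(2, 3)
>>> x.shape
(5, 3)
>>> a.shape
(5, 2, 17, 3)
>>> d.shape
(3, 5)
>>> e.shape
(2, 3)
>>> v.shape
(2, 3)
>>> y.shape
(2, 5)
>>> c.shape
(5, 2, 17, 5)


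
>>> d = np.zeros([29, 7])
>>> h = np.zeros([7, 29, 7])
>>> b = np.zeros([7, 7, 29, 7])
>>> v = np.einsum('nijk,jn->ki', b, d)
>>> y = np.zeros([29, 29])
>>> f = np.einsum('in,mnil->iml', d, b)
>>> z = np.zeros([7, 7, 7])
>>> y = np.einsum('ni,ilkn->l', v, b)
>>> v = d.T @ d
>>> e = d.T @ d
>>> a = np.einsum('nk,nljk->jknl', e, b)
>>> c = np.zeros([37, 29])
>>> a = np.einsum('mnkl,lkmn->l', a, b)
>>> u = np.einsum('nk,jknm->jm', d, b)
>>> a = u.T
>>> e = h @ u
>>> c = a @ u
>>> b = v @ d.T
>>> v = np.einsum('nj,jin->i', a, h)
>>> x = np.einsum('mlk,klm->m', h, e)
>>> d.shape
(29, 7)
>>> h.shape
(7, 29, 7)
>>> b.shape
(7, 29)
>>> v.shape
(29,)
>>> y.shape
(7,)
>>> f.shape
(29, 7, 7)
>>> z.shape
(7, 7, 7)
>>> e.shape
(7, 29, 7)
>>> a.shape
(7, 7)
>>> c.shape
(7, 7)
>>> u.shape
(7, 7)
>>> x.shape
(7,)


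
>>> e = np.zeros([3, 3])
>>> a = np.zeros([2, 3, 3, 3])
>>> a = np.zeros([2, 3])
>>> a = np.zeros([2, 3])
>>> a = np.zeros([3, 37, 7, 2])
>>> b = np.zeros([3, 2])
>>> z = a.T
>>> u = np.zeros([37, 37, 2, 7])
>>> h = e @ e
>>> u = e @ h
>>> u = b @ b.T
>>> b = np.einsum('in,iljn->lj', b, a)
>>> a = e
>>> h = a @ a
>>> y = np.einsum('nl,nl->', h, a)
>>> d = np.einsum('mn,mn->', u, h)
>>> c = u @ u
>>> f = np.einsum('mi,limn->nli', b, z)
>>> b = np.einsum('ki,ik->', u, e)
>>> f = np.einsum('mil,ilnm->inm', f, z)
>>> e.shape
(3, 3)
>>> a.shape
(3, 3)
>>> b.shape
()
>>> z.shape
(2, 7, 37, 3)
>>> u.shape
(3, 3)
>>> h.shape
(3, 3)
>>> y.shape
()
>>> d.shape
()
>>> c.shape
(3, 3)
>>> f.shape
(2, 37, 3)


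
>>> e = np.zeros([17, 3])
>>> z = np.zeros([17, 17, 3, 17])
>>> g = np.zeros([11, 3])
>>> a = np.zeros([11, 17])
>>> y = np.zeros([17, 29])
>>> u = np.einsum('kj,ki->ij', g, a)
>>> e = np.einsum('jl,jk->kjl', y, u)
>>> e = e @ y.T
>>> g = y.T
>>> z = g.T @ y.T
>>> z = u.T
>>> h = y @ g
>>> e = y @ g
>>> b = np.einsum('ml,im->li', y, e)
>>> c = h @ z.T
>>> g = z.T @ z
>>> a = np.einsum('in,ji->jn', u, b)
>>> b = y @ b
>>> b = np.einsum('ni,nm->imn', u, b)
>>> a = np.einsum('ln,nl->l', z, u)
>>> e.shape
(17, 17)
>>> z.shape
(3, 17)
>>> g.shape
(17, 17)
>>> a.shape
(3,)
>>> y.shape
(17, 29)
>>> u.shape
(17, 3)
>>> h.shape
(17, 17)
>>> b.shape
(3, 17, 17)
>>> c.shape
(17, 3)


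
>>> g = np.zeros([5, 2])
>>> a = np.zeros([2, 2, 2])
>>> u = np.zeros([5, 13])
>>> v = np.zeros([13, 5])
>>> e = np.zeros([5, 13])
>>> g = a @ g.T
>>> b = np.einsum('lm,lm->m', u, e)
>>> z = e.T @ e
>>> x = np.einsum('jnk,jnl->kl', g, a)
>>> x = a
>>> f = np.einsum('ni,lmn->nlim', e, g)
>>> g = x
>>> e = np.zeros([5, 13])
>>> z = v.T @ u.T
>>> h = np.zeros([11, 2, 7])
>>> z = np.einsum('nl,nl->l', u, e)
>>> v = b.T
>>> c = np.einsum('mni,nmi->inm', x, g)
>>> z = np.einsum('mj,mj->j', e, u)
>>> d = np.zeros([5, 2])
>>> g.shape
(2, 2, 2)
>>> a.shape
(2, 2, 2)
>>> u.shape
(5, 13)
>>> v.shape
(13,)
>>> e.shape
(5, 13)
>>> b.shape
(13,)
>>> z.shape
(13,)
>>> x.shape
(2, 2, 2)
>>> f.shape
(5, 2, 13, 2)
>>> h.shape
(11, 2, 7)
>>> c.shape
(2, 2, 2)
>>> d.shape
(5, 2)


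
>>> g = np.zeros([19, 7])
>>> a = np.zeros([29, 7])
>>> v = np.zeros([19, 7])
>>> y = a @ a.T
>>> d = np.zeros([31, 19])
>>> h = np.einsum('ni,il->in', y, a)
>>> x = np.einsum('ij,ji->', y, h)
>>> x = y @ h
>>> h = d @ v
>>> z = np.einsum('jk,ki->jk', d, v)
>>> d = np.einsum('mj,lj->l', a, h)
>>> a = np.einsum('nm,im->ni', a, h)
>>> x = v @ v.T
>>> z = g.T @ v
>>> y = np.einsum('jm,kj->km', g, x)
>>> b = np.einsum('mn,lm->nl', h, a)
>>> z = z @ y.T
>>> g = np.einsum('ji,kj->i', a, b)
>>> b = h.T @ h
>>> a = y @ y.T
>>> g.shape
(31,)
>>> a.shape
(19, 19)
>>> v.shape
(19, 7)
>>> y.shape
(19, 7)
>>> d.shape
(31,)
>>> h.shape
(31, 7)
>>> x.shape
(19, 19)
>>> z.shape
(7, 19)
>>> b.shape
(7, 7)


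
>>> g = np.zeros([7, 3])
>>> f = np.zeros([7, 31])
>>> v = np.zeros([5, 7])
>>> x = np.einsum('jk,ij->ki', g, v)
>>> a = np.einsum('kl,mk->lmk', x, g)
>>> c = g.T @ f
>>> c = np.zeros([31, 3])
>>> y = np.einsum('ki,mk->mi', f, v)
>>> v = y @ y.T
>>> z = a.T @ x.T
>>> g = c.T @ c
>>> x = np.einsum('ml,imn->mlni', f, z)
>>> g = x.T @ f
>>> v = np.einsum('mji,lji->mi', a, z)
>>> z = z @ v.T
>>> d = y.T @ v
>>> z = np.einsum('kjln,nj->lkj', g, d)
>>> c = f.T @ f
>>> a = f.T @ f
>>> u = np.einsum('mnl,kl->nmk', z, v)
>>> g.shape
(3, 3, 31, 31)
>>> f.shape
(7, 31)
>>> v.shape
(5, 3)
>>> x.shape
(7, 31, 3, 3)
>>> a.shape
(31, 31)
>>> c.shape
(31, 31)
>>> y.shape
(5, 31)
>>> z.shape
(31, 3, 3)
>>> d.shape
(31, 3)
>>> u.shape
(3, 31, 5)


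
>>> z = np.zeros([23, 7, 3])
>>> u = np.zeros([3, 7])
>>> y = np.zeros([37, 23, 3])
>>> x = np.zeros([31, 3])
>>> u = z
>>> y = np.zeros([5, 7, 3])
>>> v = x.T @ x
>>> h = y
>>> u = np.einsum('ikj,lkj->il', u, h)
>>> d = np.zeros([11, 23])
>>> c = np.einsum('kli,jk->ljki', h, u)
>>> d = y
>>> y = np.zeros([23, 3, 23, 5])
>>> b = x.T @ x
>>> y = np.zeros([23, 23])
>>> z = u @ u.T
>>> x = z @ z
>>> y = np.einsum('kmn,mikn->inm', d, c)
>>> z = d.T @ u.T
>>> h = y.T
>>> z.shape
(3, 7, 23)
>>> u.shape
(23, 5)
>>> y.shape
(23, 3, 7)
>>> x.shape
(23, 23)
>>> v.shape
(3, 3)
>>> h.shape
(7, 3, 23)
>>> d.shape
(5, 7, 3)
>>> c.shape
(7, 23, 5, 3)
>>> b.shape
(3, 3)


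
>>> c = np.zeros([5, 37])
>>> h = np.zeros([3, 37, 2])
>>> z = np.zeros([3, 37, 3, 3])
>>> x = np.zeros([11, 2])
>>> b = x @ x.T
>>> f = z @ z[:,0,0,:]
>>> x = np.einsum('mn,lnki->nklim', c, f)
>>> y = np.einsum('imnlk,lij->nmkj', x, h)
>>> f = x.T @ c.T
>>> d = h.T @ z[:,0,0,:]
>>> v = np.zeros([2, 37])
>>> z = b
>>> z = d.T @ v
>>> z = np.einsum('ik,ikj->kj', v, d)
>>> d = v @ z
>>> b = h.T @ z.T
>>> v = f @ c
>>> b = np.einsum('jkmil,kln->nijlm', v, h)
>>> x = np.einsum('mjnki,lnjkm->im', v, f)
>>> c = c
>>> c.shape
(5, 37)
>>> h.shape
(3, 37, 2)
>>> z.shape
(37, 3)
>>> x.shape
(37, 5)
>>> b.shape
(2, 3, 5, 37, 3)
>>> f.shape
(5, 3, 3, 3, 5)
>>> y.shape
(3, 3, 5, 2)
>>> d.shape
(2, 3)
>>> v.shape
(5, 3, 3, 3, 37)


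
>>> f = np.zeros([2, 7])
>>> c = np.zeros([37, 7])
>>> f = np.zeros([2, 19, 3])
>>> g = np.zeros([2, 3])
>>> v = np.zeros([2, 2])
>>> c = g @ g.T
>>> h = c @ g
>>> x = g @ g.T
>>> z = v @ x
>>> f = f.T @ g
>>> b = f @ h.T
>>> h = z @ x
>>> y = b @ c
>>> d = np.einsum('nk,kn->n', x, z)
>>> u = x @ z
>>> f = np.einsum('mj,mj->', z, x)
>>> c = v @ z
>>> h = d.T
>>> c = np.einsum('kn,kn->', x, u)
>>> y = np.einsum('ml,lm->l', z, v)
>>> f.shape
()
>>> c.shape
()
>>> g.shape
(2, 3)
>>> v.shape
(2, 2)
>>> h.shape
(2,)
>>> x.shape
(2, 2)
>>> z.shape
(2, 2)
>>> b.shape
(3, 19, 2)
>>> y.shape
(2,)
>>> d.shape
(2,)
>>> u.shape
(2, 2)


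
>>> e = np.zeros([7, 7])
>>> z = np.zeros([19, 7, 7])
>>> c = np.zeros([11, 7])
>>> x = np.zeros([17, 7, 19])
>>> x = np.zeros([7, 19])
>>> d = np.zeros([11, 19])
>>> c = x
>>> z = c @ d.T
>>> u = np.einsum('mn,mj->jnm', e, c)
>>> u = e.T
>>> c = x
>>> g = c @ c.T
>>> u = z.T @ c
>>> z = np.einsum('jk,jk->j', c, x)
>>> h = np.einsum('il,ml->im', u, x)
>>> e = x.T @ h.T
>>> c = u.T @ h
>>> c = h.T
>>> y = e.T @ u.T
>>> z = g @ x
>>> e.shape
(19, 11)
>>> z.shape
(7, 19)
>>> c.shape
(7, 11)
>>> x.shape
(7, 19)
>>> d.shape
(11, 19)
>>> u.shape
(11, 19)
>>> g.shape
(7, 7)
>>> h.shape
(11, 7)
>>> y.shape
(11, 11)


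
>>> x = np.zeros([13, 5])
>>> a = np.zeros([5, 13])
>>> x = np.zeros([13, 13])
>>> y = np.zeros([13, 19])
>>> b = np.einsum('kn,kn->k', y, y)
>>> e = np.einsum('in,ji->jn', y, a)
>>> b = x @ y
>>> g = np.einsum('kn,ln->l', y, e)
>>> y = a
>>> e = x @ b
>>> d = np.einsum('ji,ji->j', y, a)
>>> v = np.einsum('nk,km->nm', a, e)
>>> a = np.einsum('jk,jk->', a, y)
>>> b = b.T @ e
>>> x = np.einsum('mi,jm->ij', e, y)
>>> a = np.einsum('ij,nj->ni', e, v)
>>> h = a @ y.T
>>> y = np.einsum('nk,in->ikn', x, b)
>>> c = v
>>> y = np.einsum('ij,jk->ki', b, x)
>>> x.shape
(19, 5)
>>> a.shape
(5, 13)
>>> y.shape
(5, 19)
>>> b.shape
(19, 19)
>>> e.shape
(13, 19)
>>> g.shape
(5,)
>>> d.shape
(5,)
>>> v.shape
(5, 19)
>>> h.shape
(5, 5)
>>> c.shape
(5, 19)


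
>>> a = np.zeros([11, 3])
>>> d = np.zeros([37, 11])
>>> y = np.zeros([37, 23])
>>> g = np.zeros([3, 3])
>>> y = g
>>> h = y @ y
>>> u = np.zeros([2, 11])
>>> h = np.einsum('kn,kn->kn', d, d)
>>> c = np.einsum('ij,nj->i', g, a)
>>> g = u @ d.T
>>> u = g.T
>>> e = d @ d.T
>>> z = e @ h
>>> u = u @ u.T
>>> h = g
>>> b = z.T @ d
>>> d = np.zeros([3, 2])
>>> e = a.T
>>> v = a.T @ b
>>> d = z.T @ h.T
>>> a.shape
(11, 3)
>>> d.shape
(11, 2)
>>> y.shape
(3, 3)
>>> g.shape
(2, 37)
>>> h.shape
(2, 37)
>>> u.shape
(37, 37)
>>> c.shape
(3,)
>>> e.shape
(3, 11)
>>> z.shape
(37, 11)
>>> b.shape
(11, 11)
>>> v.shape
(3, 11)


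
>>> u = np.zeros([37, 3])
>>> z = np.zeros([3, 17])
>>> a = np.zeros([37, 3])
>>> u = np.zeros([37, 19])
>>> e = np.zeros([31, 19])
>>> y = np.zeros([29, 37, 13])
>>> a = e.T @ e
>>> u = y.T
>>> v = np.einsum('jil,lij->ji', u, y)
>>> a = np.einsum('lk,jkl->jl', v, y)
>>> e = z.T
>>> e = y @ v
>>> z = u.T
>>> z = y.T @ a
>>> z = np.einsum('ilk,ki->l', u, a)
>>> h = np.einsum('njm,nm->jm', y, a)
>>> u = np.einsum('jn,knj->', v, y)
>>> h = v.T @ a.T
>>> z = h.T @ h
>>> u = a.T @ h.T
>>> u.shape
(13, 37)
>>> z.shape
(29, 29)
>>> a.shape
(29, 13)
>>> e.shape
(29, 37, 37)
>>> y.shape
(29, 37, 13)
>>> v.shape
(13, 37)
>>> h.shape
(37, 29)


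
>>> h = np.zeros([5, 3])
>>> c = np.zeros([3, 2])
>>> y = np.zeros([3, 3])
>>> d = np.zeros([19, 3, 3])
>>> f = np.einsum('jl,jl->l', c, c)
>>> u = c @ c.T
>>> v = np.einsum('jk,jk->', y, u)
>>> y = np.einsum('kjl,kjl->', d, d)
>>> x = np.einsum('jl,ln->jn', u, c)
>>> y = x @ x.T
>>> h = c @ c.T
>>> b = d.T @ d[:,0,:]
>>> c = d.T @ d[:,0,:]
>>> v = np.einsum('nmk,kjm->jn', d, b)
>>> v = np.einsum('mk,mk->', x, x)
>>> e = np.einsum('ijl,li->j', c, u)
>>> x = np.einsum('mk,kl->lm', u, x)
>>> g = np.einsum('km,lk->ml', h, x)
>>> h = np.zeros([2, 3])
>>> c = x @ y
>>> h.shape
(2, 3)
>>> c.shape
(2, 3)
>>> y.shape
(3, 3)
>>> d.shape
(19, 3, 3)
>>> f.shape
(2,)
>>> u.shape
(3, 3)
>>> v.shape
()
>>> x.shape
(2, 3)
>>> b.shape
(3, 3, 3)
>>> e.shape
(3,)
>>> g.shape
(3, 2)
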